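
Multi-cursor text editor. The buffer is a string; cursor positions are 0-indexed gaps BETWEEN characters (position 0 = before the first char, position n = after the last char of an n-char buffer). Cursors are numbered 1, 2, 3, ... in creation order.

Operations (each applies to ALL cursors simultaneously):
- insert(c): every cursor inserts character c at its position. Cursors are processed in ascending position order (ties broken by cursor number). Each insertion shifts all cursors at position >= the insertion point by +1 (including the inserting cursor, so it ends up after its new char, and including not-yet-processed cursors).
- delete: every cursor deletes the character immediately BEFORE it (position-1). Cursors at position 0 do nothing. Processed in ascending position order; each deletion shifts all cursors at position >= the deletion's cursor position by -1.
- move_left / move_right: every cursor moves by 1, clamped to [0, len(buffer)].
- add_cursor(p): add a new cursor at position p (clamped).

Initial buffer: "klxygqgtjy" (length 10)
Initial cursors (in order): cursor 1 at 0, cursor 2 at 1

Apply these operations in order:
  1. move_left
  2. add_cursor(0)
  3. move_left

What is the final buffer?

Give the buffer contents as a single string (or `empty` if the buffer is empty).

After op 1 (move_left): buffer="klxygqgtjy" (len 10), cursors c1@0 c2@0, authorship ..........
After op 2 (add_cursor(0)): buffer="klxygqgtjy" (len 10), cursors c1@0 c2@0 c3@0, authorship ..........
After op 3 (move_left): buffer="klxygqgtjy" (len 10), cursors c1@0 c2@0 c3@0, authorship ..........

Answer: klxygqgtjy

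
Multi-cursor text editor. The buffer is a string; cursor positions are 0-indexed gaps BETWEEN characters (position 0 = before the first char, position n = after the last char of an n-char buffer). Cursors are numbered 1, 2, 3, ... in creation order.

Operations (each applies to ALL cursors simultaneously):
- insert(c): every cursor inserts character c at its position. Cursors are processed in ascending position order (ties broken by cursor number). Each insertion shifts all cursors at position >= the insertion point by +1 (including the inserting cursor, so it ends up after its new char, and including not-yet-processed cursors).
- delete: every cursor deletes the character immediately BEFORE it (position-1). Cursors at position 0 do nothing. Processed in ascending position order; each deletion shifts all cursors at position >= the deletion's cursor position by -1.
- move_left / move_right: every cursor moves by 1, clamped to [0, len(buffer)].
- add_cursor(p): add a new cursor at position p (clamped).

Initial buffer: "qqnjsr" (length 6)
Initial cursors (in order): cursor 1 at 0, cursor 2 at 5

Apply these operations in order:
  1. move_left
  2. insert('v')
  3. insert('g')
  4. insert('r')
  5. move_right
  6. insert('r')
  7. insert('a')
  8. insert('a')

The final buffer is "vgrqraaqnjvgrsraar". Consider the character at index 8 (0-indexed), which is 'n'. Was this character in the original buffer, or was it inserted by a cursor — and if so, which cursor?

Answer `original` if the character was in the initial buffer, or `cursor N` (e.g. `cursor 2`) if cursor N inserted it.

After op 1 (move_left): buffer="qqnjsr" (len 6), cursors c1@0 c2@4, authorship ......
After op 2 (insert('v')): buffer="vqqnjvsr" (len 8), cursors c1@1 c2@6, authorship 1....2..
After op 3 (insert('g')): buffer="vgqqnjvgsr" (len 10), cursors c1@2 c2@8, authorship 11....22..
After op 4 (insert('r')): buffer="vgrqqnjvgrsr" (len 12), cursors c1@3 c2@10, authorship 111....222..
After op 5 (move_right): buffer="vgrqqnjvgrsr" (len 12), cursors c1@4 c2@11, authorship 111....222..
After op 6 (insert('r')): buffer="vgrqrqnjvgrsrr" (len 14), cursors c1@5 c2@13, authorship 111.1...222.2.
After op 7 (insert('a')): buffer="vgrqraqnjvgrsrar" (len 16), cursors c1@6 c2@15, authorship 111.11...222.22.
After op 8 (insert('a')): buffer="vgrqraaqnjvgrsraar" (len 18), cursors c1@7 c2@17, authorship 111.111...222.222.
Authorship (.=original, N=cursor N): 1 1 1 . 1 1 1 . . . 2 2 2 . 2 2 2 .
Index 8: author = original

Answer: original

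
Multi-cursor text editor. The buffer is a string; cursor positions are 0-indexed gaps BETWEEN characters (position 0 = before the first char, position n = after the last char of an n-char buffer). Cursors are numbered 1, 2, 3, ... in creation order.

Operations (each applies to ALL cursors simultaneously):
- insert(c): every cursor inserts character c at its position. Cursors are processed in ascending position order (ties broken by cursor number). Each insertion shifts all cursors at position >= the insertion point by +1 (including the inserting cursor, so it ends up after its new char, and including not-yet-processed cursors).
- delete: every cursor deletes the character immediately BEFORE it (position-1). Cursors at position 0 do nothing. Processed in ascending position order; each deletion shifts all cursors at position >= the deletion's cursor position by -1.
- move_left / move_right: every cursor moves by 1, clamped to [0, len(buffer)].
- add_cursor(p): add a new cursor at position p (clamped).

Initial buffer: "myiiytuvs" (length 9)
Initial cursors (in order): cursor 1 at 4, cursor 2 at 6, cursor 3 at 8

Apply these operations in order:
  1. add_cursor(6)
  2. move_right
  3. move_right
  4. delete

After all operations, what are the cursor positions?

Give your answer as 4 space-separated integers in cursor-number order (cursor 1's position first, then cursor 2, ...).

Answer: 5 5 5 5

Derivation:
After op 1 (add_cursor(6)): buffer="myiiytuvs" (len 9), cursors c1@4 c2@6 c4@6 c3@8, authorship .........
After op 2 (move_right): buffer="myiiytuvs" (len 9), cursors c1@5 c2@7 c4@7 c3@9, authorship .........
After op 3 (move_right): buffer="myiiytuvs" (len 9), cursors c1@6 c2@8 c4@8 c3@9, authorship .........
After op 4 (delete): buffer="myiiy" (len 5), cursors c1@5 c2@5 c3@5 c4@5, authorship .....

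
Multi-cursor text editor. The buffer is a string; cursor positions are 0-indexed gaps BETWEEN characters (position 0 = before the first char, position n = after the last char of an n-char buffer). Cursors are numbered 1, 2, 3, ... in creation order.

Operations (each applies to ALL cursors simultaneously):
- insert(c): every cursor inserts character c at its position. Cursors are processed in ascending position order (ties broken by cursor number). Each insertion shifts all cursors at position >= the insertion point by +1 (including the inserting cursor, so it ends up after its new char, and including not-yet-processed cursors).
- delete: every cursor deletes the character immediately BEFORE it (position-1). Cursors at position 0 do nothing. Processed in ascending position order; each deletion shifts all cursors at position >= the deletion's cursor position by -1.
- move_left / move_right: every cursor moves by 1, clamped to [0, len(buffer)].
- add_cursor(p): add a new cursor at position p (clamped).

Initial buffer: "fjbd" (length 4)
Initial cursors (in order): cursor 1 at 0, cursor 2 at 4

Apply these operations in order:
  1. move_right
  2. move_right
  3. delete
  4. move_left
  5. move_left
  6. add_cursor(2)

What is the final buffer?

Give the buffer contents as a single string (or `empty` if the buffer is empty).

After op 1 (move_right): buffer="fjbd" (len 4), cursors c1@1 c2@4, authorship ....
After op 2 (move_right): buffer="fjbd" (len 4), cursors c1@2 c2@4, authorship ....
After op 3 (delete): buffer="fb" (len 2), cursors c1@1 c2@2, authorship ..
After op 4 (move_left): buffer="fb" (len 2), cursors c1@0 c2@1, authorship ..
After op 5 (move_left): buffer="fb" (len 2), cursors c1@0 c2@0, authorship ..
After op 6 (add_cursor(2)): buffer="fb" (len 2), cursors c1@0 c2@0 c3@2, authorship ..

Answer: fb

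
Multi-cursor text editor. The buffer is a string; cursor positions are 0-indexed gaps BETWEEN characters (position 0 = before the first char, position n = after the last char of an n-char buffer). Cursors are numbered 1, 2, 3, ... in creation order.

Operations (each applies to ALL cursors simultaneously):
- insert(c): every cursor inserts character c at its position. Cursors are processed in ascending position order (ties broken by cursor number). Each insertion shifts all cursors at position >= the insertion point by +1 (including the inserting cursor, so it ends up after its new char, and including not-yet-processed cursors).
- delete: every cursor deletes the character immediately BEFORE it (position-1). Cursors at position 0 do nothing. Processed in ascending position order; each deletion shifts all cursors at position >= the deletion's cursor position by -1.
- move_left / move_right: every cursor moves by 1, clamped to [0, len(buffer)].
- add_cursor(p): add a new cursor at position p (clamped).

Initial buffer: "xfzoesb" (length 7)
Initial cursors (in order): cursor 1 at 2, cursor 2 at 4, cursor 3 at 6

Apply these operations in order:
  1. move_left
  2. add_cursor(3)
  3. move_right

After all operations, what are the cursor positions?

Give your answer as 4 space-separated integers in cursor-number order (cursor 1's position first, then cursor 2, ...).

Answer: 2 4 6 4

Derivation:
After op 1 (move_left): buffer="xfzoesb" (len 7), cursors c1@1 c2@3 c3@5, authorship .......
After op 2 (add_cursor(3)): buffer="xfzoesb" (len 7), cursors c1@1 c2@3 c4@3 c3@5, authorship .......
After op 3 (move_right): buffer="xfzoesb" (len 7), cursors c1@2 c2@4 c4@4 c3@6, authorship .......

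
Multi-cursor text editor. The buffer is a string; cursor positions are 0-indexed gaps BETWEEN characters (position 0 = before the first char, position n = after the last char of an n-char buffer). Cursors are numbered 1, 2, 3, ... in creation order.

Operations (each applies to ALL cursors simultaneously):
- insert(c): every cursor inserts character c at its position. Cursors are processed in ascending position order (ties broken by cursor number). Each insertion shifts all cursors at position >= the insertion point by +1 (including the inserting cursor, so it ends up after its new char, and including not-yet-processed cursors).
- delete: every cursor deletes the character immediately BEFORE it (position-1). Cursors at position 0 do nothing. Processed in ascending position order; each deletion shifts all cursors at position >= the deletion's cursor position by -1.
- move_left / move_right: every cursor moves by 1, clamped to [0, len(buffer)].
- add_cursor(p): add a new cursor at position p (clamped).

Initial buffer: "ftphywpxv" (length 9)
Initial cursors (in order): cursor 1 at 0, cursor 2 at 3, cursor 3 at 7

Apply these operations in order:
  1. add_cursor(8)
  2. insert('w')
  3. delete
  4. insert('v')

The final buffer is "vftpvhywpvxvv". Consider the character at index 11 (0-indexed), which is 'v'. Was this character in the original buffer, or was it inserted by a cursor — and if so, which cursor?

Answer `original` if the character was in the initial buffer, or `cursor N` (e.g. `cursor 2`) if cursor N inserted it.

After op 1 (add_cursor(8)): buffer="ftphywpxv" (len 9), cursors c1@0 c2@3 c3@7 c4@8, authorship .........
After op 2 (insert('w')): buffer="wftpwhywpwxwv" (len 13), cursors c1@1 c2@5 c3@10 c4@12, authorship 1...2....3.4.
After op 3 (delete): buffer="ftphywpxv" (len 9), cursors c1@0 c2@3 c3@7 c4@8, authorship .........
After op 4 (insert('v')): buffer="vftpvhywpvxvv" (len 13), cursors c1@1 c2@5 c3@10 c4@12, authorship 1...2....3.4.
Authorship (.=original, N=cursor N): 1 . . . 2 . . . . 3 . 4 .
Index 11: author = 4

Answer: cursor 4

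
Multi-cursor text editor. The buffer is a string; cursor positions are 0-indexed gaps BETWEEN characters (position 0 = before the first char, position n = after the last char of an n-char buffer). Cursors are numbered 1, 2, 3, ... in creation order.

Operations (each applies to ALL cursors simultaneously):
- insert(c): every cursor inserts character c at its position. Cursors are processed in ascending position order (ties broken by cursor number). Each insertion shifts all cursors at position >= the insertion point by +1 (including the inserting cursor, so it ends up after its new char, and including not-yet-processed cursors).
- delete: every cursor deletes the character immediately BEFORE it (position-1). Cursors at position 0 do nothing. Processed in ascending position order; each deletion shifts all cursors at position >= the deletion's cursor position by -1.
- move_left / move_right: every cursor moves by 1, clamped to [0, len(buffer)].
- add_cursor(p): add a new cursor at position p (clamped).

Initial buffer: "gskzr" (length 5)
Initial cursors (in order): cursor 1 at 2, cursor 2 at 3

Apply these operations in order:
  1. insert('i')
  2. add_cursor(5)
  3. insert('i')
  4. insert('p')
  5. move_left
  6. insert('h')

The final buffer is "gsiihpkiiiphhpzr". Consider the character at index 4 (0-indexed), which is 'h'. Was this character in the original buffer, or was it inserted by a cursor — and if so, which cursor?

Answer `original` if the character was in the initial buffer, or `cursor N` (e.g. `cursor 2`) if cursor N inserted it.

After op 1 (insert('i')): buffer="gsikizr" (len 7), cursors c1@3 c2@5, authorship ..1.2..
After op 2 (add_cursor(5)): buffer="gsikizr" (len 7), cursors c1@3 c2@5 c3@5, authorship ..1.2..
After op 3 (insert('i')): buffer="gsiikiiizr" (len 10), cursors c1@4 c2@8 c3@8, authorship ..11.223..
After op 4 (insert('p')): buffer="gsiipkiiippzr" (len 13), cursors c1@5 c2@11 c3@11, authorship ..111.22323..
After op 5 (move_left): buffer="gsiipkiiippzr" (len 13), cursors c1@4 c2@10 c3@10, authorship ..111.22323..
After op 6 (insert('h')): buffer="gsiihpkiiiphhpzr" (len 16), cursors c1@5 c2@13 c3@13, authorship ..1111.2232233..
Authorship (.=original, N=cursor N): . . 1 1 1 1 . 2 2 3 2 2 3 3 . .
Index 4: author = 1

Answer: cursor 1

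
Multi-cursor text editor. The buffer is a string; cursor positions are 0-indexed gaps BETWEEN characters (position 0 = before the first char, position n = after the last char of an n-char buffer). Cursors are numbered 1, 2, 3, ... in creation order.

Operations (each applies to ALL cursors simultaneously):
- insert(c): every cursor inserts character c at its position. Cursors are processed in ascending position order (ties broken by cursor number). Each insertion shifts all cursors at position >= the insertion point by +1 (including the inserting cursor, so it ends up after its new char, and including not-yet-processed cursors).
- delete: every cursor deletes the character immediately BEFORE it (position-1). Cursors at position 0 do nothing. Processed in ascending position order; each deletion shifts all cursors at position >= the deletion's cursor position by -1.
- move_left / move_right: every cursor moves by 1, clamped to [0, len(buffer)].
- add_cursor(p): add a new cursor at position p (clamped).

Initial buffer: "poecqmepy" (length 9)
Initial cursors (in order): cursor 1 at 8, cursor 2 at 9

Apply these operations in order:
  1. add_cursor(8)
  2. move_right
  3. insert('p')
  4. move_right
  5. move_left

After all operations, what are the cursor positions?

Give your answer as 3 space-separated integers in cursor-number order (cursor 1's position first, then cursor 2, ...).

After op 1 (add_cursor(8)): buffer="poecqmepy" (len 9), cursors c1@8 c3@8 c2@9, authorship .........
After op 2 (move_right): buffer="poecqmepy" (len 9), cursors c1@9 c2@9 c3@9, authorship .........
After op 3 (insert('p')): buffer="poecqmepyppp" (len 12), cursors c1@12 c2@12 c3@12, authorship .........123
After op 4 (move_right): buffer="poecqmepyppp" (len 12), cursors c1@12 c2@12 c3@12, authorship .........123
After op 5 (move_left): buffer="poecqmepyppp" (len 12), cursors c1@11 c2@11 c3@11, authorship .........123

Answer: 11 11 11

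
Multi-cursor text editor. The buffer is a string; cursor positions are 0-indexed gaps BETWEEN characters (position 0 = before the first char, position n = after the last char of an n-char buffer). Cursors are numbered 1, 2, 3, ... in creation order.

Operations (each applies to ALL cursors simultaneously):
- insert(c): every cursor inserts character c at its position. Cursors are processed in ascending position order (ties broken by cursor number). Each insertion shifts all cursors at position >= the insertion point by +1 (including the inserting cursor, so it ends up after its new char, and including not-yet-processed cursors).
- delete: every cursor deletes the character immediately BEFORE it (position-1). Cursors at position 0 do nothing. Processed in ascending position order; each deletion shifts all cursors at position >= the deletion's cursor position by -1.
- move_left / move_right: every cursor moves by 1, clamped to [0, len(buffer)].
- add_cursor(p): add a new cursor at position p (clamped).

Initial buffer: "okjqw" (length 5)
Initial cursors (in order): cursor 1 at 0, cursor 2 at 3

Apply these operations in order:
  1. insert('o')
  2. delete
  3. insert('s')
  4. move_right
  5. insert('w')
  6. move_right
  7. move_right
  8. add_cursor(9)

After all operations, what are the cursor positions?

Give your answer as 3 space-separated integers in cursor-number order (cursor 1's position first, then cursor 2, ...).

After op 1 (insert('o')): buffer="ookjoqw" (len 7), cursors c1@1 c2@5, authorship 1...2..
After op 2 (delete): buffer="okjqw" (len 5), cursors c1@0 c2@3, authorship .....
After op 3 (insert('s')): buffer="sokjsqw" (len 7), cursors c1@1 c2@5, authorship 1...2..
After op 4 (move_right): buffer="sokjsqw" (len 7), cursors c1@2 c2@6, authorship 1...2..
After op 5 (insert('w')): buffer="sowkjsqww" (len 9), cursors c1@3 c2@8, authorship 1.1..2.2.
After op 6 (move_right): buffer="sowkjsqww" (len 9), cursors c1@4 c2@9, authorship 1.1..2.2.
After op 7 (move_right): buffer="sowkjsqww" (len 9), cursors c1@5 c2@9, authorship 1.1..2.2.
After op 8 (add_cursor(9)): buffer="sowkjsqww" (len 9), cursors c1@5 c2@9 c3@9, authorship 1.1..2.2.

Answer: 5 9 9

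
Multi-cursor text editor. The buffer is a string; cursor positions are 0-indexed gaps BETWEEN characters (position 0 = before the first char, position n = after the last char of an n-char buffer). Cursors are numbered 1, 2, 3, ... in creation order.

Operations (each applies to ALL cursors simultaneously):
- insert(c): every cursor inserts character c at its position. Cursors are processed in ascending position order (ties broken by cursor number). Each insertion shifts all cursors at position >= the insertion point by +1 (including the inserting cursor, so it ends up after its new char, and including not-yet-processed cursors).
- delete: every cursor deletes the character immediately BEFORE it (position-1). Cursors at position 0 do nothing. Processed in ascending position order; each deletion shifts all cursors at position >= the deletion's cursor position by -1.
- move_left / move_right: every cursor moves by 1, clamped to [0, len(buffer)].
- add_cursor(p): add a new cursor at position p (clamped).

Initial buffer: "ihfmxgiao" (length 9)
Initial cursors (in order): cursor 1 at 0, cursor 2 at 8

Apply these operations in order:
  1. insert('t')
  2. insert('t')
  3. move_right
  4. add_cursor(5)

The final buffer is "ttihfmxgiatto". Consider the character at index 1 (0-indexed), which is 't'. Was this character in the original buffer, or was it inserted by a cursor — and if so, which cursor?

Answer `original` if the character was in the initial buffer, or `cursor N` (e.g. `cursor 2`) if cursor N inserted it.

After op 1 (insert('t')): buffer="tihfmxgiato" (len 11), cursors c1@1 c2@10, authorship 1........2.
After op 2 (insert('t')): buffer="ttihfmxgiatto" (len 13), cursors c1@2 c2@12, authorship 11........22.
After op 3 (move_right): buffer="ttihfmxgiatto" (len 13), cursors c1@3 c2@13, authorship 11........22.
After op 4 (add_cursor(5)): buffer="ttihfmxgiatto" (len 13), cursors c1@3 c3@5 c2@13, authorship 11........22.
Authorship (.=original, N=cursor N): 1 1 . . . . . . . . 2 2 .
Index 1: author = 1

Answer: cursor 1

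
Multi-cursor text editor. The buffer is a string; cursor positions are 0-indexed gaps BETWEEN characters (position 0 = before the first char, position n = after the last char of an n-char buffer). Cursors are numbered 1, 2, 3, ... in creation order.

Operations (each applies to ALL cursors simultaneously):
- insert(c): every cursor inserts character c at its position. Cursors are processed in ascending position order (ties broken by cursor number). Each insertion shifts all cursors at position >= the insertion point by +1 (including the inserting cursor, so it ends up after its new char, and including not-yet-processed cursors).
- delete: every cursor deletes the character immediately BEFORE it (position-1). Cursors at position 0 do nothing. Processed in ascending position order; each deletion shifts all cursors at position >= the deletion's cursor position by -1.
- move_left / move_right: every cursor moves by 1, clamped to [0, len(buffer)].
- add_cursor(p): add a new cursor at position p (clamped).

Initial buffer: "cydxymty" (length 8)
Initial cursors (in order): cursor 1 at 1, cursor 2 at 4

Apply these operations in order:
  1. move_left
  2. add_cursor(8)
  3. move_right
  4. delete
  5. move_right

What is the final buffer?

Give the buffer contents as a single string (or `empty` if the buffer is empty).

Answer: ydymt

Derivation:
After op 1 (move_left): buffer="cydxymty" (len 8), cursors c1@0 c2@3, authorship ........
After op 2 (add_cursor(8)): buffer="cydxymty" (len 8), cursors c1@0 c2@3 c3@8, authorship ........
After op 3 (move_right): buffer="cydxymty" (len 8), cursors c1@1 c2@4 c3@8, authorship ........
After op 4 (delete): buffer="ydymt" (len 5), cursors c1@0 c2@2 c3@5, authorship .....
After op 5 (move_right): buffer="ydymt" (len 5), cursors c1@1 c2@3 c3@5, authorship .....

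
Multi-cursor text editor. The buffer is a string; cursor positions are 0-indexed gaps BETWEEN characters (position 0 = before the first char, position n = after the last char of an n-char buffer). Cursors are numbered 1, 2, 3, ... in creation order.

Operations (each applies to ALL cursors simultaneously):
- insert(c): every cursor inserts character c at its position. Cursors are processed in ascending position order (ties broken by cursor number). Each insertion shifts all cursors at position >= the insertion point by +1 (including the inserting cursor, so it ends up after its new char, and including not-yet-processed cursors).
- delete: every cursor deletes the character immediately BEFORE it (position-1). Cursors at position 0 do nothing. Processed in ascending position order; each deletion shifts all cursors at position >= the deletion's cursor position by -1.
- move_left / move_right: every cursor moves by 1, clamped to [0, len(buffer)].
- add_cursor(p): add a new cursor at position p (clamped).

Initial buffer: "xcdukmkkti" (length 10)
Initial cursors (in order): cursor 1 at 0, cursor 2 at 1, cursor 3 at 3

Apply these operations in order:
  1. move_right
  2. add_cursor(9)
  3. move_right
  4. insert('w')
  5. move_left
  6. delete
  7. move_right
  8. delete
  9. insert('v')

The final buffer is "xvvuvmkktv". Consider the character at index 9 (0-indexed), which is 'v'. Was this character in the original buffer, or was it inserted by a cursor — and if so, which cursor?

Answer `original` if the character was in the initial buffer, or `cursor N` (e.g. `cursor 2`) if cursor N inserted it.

After op 1 (move_right): buffer="xcdukmkkti" (len 10), cursors c1@1 c2@2 c3@4, authorship ..........
After op 2 (add_cursor(9)): buffer="xcdukmkkti" (len 10), cursors c1@1 c2@2 c3@4 c4@9, authorship ..........
After op 3 (move_right): buffer="xcdukmkkti" (len 10), cursors c1@2 c2@3 c3@5 c4@10, authorship ..........
After op 4 (insert('w')): buffer="xcwdwukwmkktiw" (len 14), cursors c1@3 c2@5 c3@8 c4@14, authorship ..1.2..3.....4
After op 5 (move_left): buffer="xcwdwukwmkktiw" (len 14), cursors c1@2 c2@4 c3@7 c4@13, authorship ..1.2..3.....4
After op 6 (delete): buffer="xwwuwmkktw" (len 10), cursors c1@1 c2@2 c3@4 c4@9, authorship .12.3....4
After op 7 (move_right): buffer="xwwuwmkktw" (len 10), cursors c1@2 c2@3 c3@5 c4@10, authorship .12.3....4
After op 8 (delete): buffer="xumkkt" (len 6), cursors c1@1 c2@1 c3@2 c4@6, authorship ......
After op 9 (insert('v')): buffer="xvvuvmkktv" (len 10), cursors c1@3 c2@3 c3@5 c4@10, authorship .12.3....4
Authorship (.=original, N=cursor N): . 1 2 . 3 . . . . 4
Index 9: author = 4

Answer: cursor 4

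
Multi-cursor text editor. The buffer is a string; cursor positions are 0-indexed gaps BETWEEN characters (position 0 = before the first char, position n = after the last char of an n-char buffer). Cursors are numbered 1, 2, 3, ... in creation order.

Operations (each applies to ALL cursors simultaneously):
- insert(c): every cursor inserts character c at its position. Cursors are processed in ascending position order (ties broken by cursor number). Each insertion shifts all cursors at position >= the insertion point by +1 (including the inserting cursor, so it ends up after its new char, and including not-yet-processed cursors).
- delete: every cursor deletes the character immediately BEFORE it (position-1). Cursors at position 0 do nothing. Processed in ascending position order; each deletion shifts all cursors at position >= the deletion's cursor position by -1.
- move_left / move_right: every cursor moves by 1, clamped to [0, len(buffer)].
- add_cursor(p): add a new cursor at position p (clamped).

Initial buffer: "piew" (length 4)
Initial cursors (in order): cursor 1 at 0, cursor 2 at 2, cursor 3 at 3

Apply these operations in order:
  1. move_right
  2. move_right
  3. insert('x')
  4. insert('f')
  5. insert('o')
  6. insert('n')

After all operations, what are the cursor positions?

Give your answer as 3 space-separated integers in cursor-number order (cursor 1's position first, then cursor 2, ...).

Answer: 6 16 16

Derivation:
After op 1 (move_right): buffer="piew" (len 4), cursors c1@1 c2@3 c3@4, authorship ....
After op 2 (move_right): buffer="piew" (len 4), cursors c1@2 c2@4 c3@4, authorship ....
After op 3 (insert('x')): buffer="pixewxx" (len 7), cursors c1@3 c2@7 c3@7, authorship ..1..23
After op 4 (insert('f')): buffer="pixfewxxff" (len 10), cursors c1@4 c2@10 c3@10, authorship ..11..2323
After op 5 (insert('o')): buffer="pixfoewxxffoo" (len 13), cursors c1@5 c2@13 c3@13, authorship ..111..232323
After op 6 (insert('n')): buffer="pixfonewxxffoonn" (len 16), cursors c1@6 c2@16 c3@16, authorship ..1111..23232323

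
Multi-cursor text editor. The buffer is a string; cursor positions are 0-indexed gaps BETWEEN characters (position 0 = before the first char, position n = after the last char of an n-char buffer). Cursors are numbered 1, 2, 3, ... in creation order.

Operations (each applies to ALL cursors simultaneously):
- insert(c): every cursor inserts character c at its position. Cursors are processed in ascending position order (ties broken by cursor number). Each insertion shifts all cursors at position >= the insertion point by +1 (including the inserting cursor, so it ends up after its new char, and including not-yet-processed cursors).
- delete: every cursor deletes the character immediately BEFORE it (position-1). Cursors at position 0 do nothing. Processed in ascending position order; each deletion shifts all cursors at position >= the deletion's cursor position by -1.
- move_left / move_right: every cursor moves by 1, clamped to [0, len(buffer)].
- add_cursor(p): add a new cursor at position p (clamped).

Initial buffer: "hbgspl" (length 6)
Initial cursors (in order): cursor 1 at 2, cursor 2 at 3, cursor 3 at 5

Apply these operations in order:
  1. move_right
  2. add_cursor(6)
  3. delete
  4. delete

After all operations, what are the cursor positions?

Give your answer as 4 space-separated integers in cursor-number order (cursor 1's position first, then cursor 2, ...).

Answer: 0 0 0 0

Derivation:
After op 1 (move_right): buffer="hbgspl" (len 6), cursors c1@3 c2@4 c3@6, authorship ......
After op 2 (add_cursor(6)): buffer="hbgspl" (len 6), cursors c1@3 c2@4 c3@6 c4@6, authorship ......
After op 3 (delete): buffer="hb" (len 2), cursors c1@2 c2@2 c3@2 c4@2, authorship ..
After op 4 (delete): buffer="" (len 0), cursors c1@0 c2@0 c3@0 c4@0, authorship 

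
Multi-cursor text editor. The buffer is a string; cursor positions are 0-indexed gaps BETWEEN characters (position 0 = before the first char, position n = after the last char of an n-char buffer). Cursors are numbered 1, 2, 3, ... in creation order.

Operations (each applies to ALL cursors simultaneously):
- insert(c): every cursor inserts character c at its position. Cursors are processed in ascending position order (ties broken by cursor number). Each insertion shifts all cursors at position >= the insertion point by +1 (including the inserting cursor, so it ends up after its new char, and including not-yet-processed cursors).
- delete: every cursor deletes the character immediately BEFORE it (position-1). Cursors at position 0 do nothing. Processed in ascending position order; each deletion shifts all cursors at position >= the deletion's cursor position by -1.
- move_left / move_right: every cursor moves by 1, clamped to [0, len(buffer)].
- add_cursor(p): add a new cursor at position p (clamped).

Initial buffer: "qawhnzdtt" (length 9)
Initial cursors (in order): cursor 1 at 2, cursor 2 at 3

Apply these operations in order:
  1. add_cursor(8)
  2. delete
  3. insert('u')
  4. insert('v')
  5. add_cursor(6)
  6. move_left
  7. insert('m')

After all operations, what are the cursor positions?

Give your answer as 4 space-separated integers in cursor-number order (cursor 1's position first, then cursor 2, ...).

Answer: 6 6 14 8

Derivation:
After op 1 (add_cursor(8)): buffer="qawhnzdtt" (len 9), cursors c1@2 c2@3 c3@8, authorship .........
After op 2 (delete): buffer="qhnzdt" (len 6), cursors c1@1 c2@1 c3@5, authorship ......
After op 3 (insert('u')): buffer="quuhnzdut" (len 9), cursors c1@3 c2@3 c3@8, authorship .12....3.
After op 4 (insert('v')): buffer="quuvvhnzduvt" (len 12), cursors c1@5 c2@5 c3@11, authorship .1212....33.
After op 5 (add_cursor(6)): buffer="quuvvhnzduvt" (len 12), cursors c1@5 c2@5 c4@6 c3@11, authorship .1212....33.
After op 6 (move_left): buffer="quuvvhnzduvt" (len 12), cursors c1@4 c2@4 c4@5 c3@10, authorship .1212....33.
After op 7 (insert('m')): buffer="quuvmmvmhnzdumvt" (len 16), cursors c1@6 c2@6 c4@8 c3@14, authorship .1211224....333.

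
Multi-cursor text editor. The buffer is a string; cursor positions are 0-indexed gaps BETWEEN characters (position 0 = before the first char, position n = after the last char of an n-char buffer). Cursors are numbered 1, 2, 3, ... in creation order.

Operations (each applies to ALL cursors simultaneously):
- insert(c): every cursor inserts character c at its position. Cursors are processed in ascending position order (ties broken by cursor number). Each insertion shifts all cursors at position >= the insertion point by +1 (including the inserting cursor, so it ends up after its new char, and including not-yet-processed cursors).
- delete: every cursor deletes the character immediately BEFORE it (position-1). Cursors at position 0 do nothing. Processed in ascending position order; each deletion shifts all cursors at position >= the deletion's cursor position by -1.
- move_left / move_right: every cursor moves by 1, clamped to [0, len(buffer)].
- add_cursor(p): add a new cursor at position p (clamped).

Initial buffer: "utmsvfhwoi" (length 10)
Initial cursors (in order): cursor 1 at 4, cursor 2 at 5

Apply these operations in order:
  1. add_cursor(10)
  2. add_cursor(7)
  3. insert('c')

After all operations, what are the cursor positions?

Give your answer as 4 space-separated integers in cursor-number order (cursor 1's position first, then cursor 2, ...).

Answer: 5 7 14 10

Derivation:
After op 1 (add_cursor(10)): buffer="utmsvfhwoi" (len 10), cursors c1@4 c2@5 c3@10, authorship ..........
After op 2 (add_cursor(7)): buffer="utmsvfhwoi" (len 10), cursors c1@4 c2@5 c4@7 c3@10, authorship ..........
After op 3 (insert('c')): buffer="utmscvcfhcwoic" (len 14), cursors c1@5 c2@7 c4@10 c3@14, authorship ....1.2..4...3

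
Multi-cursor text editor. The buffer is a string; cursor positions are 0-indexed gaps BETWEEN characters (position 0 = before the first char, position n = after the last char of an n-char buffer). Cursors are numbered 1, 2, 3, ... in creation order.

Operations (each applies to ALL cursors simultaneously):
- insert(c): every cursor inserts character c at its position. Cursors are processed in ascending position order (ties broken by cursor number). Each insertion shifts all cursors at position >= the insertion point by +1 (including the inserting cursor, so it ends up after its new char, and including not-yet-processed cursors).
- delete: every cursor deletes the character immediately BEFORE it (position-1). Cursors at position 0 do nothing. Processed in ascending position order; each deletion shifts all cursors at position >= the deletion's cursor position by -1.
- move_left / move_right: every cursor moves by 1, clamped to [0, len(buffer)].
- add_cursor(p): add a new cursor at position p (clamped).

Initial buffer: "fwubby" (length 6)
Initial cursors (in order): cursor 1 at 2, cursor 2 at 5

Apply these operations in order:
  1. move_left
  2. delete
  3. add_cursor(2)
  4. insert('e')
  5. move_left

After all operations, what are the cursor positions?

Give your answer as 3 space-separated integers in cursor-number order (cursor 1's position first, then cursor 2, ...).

Answer: 0 4 4

Derivation:
After op 1 (move_left): buffer="fwubby" (len 6), cursors c1@1 c2@4, authorship ......
After op 2 (delete): buffer="wuby" (len 4), cursors c1@0 c2@2, authorship ....
After op 3 (add_cursor(2)): buffer="wuby" (len 4), cursors c1@0 c2@2 c3@2, authorship ....
After op 4 (insert('e')): buffer="ewueeby" (len 7), cursors c1@1 c2@5 c3@5, authorship 1..23..
After op 5 (move_left): buffer="ewueeby" (len 7), cursors c1@0 c2@4 c3@4, authorship 1..23..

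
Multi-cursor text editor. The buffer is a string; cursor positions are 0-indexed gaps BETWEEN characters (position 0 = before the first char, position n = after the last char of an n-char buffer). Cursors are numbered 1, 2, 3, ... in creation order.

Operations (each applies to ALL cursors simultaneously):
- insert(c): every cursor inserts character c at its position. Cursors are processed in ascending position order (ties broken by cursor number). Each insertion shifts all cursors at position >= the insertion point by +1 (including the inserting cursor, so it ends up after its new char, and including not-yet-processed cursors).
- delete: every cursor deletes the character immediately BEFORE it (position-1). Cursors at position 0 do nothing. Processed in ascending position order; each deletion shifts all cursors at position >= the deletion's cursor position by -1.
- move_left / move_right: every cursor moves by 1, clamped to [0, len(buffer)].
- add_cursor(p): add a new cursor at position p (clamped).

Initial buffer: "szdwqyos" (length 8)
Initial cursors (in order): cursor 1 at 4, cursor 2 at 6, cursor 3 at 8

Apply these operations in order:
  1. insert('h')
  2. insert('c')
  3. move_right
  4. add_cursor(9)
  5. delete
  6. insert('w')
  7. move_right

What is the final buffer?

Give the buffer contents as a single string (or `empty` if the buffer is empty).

Answer: szdwhcwywcwshw

Derivation:
After op 1 (insert('h')): buffer="szdwhqyhosh" (len 11), cursors c1@5 c2@8 c3@11, authorship ....1..2..3
After op 2 (insert('c')): buffer="szdwhcqyhcoshc" (len 14), cursors c1@6 c2@10 c3@14, authorship ....11..22..33
After op 3 (move_right): buffer="szdwhcqyhcoshc" (len 14), cursors c1@7 c2@11 c3@14, authorship ....11..22..33
After op 4 (add_cursor(9)): buffer="szdwhcqyhcoshc" (len 14), cursors c1@7 c4@9 c2@11 c3@14, authorship ....11..22..33
After op 5 (delete): buffer="szdwhcycsh" (len 10), cursors c1@6 c4@7 c2@8 c3@10, authorship ....11.2.3
After op 6 (insert('w')): buffer="szdwhcwywcwshw" (len 14), cursors c1@7 c4@9 c2@11 c3@14, authorship ....111.422.33
After op 7 (move_right): buffer="szdwhcwywcwshw" (len 14), cursors c1@8 c4@10 c2@12 c3@14, authorship ....111.422.33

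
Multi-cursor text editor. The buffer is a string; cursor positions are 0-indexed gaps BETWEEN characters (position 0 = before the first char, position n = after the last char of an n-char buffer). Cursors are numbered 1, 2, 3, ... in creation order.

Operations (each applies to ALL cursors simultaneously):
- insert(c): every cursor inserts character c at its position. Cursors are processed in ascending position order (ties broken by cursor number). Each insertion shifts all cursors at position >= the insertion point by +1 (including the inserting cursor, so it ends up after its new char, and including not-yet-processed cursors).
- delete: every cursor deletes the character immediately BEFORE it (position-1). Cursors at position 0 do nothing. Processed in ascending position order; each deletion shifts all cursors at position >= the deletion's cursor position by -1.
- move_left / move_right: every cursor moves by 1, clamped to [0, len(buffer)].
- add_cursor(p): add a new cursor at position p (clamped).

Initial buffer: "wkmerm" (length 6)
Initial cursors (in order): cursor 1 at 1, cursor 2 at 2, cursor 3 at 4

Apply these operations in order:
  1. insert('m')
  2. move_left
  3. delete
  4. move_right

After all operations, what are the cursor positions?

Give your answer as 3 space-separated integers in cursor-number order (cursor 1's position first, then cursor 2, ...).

Answer: 1 2 4

Derivation:
After op 1 (insert('m')): buffer="wmkmmemrm" (len 9), cursors c1@2 c2@4 c3@7, authorship .1.2..3..
After op 2 (move_left): buffer="wmkmmemrm" (len 9), cursors c1@1 c2@3 c3@6, authorship .1.2..3..
After op 3 (delete): buffer="mmmmrm" (len 6), cursors c1@0 c2@1 c3@3, authorship 12.3..
After op 4 (move_right): buffer="mmmmrm" (len 6), cursors c1@1 c2@2 c3@4, authorship 12.3..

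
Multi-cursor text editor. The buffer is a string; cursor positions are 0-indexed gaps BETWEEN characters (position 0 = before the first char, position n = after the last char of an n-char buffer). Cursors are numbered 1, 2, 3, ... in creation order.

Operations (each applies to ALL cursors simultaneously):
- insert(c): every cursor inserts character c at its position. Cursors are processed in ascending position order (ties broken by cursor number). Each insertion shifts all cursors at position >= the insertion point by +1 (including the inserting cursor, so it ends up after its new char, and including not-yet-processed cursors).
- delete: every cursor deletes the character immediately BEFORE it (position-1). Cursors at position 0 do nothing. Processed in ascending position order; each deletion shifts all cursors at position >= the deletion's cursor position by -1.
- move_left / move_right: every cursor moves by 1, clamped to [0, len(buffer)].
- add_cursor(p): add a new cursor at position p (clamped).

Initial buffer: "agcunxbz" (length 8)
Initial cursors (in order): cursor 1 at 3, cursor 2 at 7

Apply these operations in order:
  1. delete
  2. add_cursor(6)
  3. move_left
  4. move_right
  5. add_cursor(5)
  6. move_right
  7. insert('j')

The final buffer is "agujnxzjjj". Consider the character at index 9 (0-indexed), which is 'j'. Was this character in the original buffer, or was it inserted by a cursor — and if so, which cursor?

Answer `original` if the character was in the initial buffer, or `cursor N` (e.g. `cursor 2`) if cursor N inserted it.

After op 1 (delete): buffer="agunxz" (len 6), cursors c1@2 c2@5, authorship ......
After op 2 (add_cursor(6)): buffer="agunxz" (len 6), cursors c1@2 c2@5 c3@6, authorship ......
After op 3 (move_left): buffer="agunxz" (len 6), cursors c1@1 c2@4 c3@5, authorship ......
After op 4 (move_right): buffer="agunxz" (len 6), cursors c1@2 c2@5 c3@6, authorship ......
After op 5 (add_cursor(5)): buffer="agunxz" (len 6), cursors c1@2 c2@5 c4@5 c3@6, authorship ......
After op 6 (move_right): buffer="agunxz" (len 6), cursors c1@3 c2@6 c3@6 c4@6, authorship ......
After op 7 (insert('j')): buffer="agujnxzjjj" (len 10), cursors c1@4 c2@10 c3@10 c4@10, authorship ...1...234
Authorship (.=original, N=cursor N): . . . 1 . . . 2 3 4
Index 9: author = 4

Answer: cursor 4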